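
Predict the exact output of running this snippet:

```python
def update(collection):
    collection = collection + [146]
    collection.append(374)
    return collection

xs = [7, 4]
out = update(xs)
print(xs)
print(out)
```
[7, 4]
[7, 4, 146, 374]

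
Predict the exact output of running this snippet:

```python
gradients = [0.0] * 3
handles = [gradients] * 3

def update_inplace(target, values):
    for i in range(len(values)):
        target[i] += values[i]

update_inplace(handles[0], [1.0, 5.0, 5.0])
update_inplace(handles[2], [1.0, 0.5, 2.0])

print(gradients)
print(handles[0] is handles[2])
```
[2.0, 5.5, 7.0]
True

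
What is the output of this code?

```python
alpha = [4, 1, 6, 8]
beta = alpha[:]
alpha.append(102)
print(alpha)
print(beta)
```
[4, 1, 6, 8, 102]
[4, 1, 6, 8]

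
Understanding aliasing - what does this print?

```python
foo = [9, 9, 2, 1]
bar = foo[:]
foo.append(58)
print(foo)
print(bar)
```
[9, 9, 2, 1, 58]
[9, 9, 2, 1]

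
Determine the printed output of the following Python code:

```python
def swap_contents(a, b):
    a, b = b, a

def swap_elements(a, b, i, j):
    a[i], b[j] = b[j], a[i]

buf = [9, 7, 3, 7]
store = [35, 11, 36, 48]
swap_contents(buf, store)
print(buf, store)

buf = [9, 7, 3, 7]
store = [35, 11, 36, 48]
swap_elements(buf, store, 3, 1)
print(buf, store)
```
[9, 7, 3, 7] [35, 11, 36, 48]
[9, 7, 3, 11] [35, 7, 36, 48]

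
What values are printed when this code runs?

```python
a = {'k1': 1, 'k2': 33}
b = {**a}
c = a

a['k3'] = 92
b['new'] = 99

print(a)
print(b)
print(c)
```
{'k1': 1, 'k2': 33, 'k3': 92}
{'k1': 1, 'k2': 33, 'new': 99}
{'k1': 1, 'k2': 33, 'k3': 92}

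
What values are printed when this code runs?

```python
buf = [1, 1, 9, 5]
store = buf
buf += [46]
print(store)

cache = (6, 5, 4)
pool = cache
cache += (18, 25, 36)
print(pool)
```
[1, 1, 9, 5, 46]
(6, 5, 4)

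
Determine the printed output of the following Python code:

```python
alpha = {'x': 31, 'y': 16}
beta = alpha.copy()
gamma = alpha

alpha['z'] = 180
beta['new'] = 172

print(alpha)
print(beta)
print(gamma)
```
{'x': 31, 'y': 16, 'z': 180}
{'x': 31, 'y': 16, 'new': 172}
{'x': 31, 'y': 16, 'z': 180}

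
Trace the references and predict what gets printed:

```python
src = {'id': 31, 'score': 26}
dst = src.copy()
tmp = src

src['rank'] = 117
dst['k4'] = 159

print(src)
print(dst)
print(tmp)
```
{'id': 31, 'score': 26, 'rank': 117}
{'id': 31, 'score': 26, 'k4': 159}
{'id': 31, 'score': 26, 'rank': 117}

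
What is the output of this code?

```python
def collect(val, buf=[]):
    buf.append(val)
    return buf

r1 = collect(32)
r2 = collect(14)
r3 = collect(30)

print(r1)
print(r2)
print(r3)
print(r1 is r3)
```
[32, 14, 30]
[32, 14, 30]
[32, 14, 30]
True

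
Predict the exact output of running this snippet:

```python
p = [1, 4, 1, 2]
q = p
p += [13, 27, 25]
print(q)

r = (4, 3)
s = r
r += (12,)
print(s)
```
[1, 4, 1, 2, 13, 27, 25]
(4, 3)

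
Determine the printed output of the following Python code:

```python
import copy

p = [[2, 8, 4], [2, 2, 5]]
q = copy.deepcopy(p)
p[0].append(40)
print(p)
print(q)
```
[[2, 8, 4, 40], [2, 2, 5]]
[[2, 8, 4], [2, 2, 5]]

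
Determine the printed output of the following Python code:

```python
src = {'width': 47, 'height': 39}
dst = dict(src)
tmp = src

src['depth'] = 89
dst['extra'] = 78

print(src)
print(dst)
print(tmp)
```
{'width': 47, 'height': 39, 'depth': 89}
{'width': 47, 'height': 39, 'extra': 78}
{'width': 47, 'height': 39, 'depth': 89}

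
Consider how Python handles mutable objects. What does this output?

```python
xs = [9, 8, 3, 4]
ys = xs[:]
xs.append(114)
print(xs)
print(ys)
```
[9, 8, 3, 4, 114]
[9, 8, 3, 4]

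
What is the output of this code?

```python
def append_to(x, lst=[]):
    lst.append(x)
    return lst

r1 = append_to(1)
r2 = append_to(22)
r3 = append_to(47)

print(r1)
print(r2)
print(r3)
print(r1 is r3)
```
[1, 22, 47]
[1, 22, 47]
[1, 22, 47]
True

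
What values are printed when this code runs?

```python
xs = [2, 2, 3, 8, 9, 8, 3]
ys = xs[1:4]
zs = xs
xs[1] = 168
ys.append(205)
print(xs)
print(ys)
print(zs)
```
[2, 168, 3, 8, 9, 8, 3]
[2, 3, 8, 205]
[2, 168, 3, 8, 9, 8, 3]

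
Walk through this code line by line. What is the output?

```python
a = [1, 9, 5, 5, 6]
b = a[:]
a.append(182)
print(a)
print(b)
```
[1, 9, 5, 5, 6, 182]
[1, 9, 5, 5, 6]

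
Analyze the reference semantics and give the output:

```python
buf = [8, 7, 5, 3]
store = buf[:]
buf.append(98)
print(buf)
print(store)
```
[8, 7, 5, 3, 98]
[8, 7, 5, 3]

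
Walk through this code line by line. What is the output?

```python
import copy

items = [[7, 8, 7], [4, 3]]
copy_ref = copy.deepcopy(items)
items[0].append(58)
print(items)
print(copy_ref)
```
[[7, 8, 7, 58], [4, 3]]
[[7, 8, 7], [4, 3]]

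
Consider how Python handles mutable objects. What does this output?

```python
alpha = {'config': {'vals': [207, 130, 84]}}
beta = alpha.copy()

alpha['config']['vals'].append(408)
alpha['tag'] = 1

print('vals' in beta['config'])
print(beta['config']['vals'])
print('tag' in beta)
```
True
[207, 130, 84, 408]
False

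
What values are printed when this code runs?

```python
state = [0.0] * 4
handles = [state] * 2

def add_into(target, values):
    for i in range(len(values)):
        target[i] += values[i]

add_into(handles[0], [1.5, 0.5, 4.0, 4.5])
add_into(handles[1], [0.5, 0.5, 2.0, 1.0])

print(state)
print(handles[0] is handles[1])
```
[2.0, 1.0, 6.0, 5.5]
True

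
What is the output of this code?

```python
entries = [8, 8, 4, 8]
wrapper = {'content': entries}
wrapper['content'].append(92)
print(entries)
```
[8, 8, 4, 8, 92]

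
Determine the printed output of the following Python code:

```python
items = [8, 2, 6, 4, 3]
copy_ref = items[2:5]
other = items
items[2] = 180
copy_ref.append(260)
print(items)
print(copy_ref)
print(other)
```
[8, 2, 180, 4, 3]
[6, 4, 3, 260]
[8, 2, 180, 4, 3]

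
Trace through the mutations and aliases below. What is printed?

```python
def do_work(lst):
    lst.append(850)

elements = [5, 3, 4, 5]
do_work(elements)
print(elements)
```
[5, 3, 4, 5, 850]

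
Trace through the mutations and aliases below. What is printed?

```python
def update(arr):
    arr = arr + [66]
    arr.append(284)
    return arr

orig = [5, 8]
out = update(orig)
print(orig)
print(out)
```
[5, 8]
[5, 8, 66, 284]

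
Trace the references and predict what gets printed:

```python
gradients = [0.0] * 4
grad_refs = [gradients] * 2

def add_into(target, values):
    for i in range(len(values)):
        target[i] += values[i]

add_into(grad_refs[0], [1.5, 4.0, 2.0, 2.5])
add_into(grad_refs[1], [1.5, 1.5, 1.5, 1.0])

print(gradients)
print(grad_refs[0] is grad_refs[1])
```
[3.0, 5.5, 3.5, 3.5]
True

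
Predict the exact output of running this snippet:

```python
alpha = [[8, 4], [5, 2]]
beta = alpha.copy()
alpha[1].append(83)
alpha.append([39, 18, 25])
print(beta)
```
[[8, 4], [5, 2, 83]]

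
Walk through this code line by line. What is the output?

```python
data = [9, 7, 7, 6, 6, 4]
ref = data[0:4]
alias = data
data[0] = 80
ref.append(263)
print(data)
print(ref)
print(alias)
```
[80, 7, 7, 6, 6, 4]
[9, 7, 7, 6, 263]
[80, 7, 7, 6, 6, 4]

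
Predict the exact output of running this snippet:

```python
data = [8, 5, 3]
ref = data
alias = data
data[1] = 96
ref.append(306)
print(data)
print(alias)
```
[8, 96, 3, 306]
[8, 96, 3, 306]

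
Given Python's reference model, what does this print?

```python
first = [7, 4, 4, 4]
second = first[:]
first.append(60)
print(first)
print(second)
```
[7, 4, 4, 4, 60]
[7, 4, 4, 4]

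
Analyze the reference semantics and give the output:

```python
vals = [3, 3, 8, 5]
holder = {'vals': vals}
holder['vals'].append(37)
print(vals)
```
[3, 3, 8, 5, 37]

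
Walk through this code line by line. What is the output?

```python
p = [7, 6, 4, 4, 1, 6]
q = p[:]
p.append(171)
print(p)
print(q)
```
[7, 6, 4, 4, 1, 6, 171]
[7, 6, 4, 4, 1, 6]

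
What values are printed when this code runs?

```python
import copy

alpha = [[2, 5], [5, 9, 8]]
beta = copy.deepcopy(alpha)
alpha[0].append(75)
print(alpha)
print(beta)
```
[[2, 5, 75], [5, 9, 8]]
[[2, 5], [5, 9, 8]]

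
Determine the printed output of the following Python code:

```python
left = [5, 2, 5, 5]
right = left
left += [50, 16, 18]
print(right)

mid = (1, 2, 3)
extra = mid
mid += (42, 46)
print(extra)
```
[5, 2, 5, 5, 50, 16, 18]
(1, 2, 3)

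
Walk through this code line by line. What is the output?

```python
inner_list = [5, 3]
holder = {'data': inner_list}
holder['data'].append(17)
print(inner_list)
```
[5, 3, 17]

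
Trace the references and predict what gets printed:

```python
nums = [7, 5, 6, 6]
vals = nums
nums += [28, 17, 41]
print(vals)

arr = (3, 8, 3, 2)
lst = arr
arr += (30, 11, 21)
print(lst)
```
[7, 5, 6, 6, 28, 17, 41]
(3, 8, 3, 2)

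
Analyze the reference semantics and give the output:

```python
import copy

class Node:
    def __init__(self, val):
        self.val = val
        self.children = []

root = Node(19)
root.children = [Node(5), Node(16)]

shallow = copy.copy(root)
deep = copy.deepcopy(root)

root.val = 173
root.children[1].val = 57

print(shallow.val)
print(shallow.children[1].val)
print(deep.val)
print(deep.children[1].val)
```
19
57
19
16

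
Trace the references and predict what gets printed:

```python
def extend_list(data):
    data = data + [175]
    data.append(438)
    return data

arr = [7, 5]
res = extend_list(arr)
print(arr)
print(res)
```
[7, 5]
[7, 5, 175, 438]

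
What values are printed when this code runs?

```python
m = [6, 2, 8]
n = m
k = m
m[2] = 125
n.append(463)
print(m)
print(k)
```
[6, 2, 125, 463]
[6, 2, 125, 463]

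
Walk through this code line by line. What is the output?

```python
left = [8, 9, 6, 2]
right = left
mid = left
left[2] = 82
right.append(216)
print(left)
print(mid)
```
[8, 9, 82, 2, 216]
[8, 9, 82, 2, 216]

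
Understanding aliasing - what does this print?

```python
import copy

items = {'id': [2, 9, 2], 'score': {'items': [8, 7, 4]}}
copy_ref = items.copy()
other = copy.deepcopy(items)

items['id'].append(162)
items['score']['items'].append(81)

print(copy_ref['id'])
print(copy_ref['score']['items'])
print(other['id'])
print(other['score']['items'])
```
[2, 9, 2, 162]
[8, 7, 4, 81]
[2, 9, 2]
[8, 7, 4]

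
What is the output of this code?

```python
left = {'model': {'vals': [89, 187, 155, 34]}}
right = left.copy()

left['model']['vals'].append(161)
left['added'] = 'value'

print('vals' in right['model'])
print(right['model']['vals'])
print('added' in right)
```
True
[89, 187, 155, 34, 161]
False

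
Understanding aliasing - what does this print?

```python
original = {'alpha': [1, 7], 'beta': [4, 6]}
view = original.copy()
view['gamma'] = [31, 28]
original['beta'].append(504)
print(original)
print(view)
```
{'alpha': [1, 7], 'beta': [4, 6, 504]}
{'alpha': [1, 7], 'beta': [4, 6, 504], 'gamma': [31, 28]}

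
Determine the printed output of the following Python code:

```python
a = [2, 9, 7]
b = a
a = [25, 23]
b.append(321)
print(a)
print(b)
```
[25, 23]
[2, 9, 7, 321]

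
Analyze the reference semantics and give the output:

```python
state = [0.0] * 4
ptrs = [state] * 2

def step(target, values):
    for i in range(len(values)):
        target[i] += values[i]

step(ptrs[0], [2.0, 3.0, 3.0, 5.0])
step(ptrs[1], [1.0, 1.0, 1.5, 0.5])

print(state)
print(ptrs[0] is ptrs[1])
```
[3.0, 4.0, 4.5, 5.5]
True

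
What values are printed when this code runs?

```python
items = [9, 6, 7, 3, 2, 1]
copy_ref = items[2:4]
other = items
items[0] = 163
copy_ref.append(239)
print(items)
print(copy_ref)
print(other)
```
[163, 6, 7, 3, 2, 1]
[7, 3, 239]
[163, 6, 7, 3, 2, 1]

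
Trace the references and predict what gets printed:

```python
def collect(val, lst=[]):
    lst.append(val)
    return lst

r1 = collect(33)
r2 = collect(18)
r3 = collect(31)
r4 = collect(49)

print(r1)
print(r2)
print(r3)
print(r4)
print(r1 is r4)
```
[33, 18, 31, 49]
[33, 18, 31, 49]
[33, 18, 31, 49]
[33, 18, 31, 49]
True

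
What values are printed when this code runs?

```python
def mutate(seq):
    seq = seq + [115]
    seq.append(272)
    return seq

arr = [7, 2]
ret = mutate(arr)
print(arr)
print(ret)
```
[7, 2]
[7, 2, 115, 272]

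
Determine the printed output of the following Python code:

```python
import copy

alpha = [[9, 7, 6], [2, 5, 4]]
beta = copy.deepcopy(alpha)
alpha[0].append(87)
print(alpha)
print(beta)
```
[[9, 7, 6, 87], [2, 5, 4]]
[[9, 7, 6], [2, 5, 4]]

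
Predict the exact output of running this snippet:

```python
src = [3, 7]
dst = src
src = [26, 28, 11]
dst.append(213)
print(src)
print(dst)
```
[26, 28, 11]
[3, 7, 213]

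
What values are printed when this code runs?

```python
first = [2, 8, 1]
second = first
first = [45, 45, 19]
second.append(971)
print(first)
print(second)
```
[45, 45, 19]
[2, 8, 1, 971]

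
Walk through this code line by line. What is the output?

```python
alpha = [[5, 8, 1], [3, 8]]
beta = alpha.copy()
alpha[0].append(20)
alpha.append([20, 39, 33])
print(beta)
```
[[5, 8, 1, 20], [3, 8]]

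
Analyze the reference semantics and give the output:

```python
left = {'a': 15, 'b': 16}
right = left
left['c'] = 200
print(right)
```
{'a': 15, 'b': 16, 'c': 200}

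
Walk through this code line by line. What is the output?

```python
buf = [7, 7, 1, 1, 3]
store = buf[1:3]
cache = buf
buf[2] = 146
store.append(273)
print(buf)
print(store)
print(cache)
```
[7, 7, 146, 1, 3]
[7, 1, 273]
[7, 7, 146, 1, 3]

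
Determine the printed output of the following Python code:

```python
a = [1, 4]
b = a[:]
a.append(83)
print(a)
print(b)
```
[1, 4, 83]
[1, 4]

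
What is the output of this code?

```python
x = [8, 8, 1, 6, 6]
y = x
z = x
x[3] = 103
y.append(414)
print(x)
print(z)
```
[8, 8, 1, 103, 6, 414]
[8, 8, 1, 103, 6, 414]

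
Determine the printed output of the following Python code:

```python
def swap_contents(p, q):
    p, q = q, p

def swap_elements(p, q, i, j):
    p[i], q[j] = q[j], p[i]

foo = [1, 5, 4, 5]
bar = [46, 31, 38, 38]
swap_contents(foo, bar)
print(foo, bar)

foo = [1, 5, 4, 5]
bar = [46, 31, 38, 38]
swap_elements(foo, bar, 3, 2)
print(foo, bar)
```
[1, 5, 4, 5] [46, 31, 38, 38]
[1, 5, 4, 38] [46, 31, 5, 38]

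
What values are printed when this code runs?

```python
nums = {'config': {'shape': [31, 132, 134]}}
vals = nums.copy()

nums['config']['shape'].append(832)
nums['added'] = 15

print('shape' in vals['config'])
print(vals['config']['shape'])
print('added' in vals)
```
True
[31, 132, 134, 832]
False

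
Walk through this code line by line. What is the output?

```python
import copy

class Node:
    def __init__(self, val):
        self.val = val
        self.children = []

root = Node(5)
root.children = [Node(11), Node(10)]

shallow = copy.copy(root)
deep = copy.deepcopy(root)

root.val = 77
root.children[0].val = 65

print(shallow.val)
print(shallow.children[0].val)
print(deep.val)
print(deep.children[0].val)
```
5
65
5
11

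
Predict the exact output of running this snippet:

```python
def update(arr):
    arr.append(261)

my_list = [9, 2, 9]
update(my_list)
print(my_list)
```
[9, 2, 9, 261]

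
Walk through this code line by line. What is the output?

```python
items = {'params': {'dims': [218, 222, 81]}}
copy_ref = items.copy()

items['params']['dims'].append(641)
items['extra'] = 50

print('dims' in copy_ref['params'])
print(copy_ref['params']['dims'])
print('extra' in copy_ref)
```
True
[218, 222, 81, 641]
False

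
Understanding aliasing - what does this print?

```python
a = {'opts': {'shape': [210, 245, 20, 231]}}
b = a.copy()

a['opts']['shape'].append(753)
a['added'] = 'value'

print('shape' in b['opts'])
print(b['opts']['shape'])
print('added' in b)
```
True
[210, 245, 20, 231, 753]
False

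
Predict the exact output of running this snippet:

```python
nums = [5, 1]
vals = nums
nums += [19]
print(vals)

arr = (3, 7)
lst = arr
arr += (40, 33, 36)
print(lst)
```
[5, 1, 19]
(3, 7)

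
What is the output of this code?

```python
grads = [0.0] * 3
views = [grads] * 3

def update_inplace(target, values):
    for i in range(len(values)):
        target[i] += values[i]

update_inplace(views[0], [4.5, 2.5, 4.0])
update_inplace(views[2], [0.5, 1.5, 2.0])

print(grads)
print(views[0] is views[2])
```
[5.0, 4.0, 6.0]
True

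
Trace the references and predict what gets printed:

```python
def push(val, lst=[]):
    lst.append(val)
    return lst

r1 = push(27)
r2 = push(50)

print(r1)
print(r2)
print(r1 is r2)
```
[27, 50]
[27, 50]
True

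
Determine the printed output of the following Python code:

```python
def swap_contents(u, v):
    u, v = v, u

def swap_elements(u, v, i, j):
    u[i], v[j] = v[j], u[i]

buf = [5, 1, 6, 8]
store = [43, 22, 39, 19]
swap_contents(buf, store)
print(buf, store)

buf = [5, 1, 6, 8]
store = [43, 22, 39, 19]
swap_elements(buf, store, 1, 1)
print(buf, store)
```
[5, 1, 6, 8] [43, 22, 39, 19]
[5, 22, 6, 8] [43, 1, 39, 19]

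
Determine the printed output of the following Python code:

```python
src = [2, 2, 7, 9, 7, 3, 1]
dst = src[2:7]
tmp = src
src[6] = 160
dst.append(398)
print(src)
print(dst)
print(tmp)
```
[2, 2, 7, 9, 7, 3, 160]
[7, 9, 7, 3, 1, 398]
[2, 2, 7, 9, 7, 3, 160]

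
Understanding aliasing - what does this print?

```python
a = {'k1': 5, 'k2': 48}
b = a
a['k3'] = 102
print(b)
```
{'k1': 5, 'k2': 48, 'k3': 102}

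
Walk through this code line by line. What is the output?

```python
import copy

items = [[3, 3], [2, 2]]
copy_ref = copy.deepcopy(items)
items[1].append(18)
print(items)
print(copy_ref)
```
[[3, 3], [2, 2, 18]]
[[3, 3], [2, 2]]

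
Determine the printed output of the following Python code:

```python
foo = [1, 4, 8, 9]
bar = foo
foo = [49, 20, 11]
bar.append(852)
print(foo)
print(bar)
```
[49, 20, 11]
[1, 4, 8, 9, 852]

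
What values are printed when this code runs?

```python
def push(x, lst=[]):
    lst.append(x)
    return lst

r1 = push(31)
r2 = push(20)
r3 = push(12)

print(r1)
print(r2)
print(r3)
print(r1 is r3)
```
[31, 20, 12]
[31, 20, 12]
[31, 20, 12]
True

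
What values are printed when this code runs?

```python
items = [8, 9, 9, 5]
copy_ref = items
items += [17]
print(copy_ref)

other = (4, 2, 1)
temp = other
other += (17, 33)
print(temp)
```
[8, 9, 9, 5, 17]
(4, 2, 1)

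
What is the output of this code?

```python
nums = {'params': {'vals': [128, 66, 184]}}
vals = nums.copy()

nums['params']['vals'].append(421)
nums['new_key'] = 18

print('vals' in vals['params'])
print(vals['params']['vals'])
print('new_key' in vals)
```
True
[128, 66, 184, 421]
False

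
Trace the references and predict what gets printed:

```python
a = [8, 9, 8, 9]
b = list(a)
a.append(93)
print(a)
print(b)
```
[8, 9, 8, 9, 93]
[8, 9, 8, 9]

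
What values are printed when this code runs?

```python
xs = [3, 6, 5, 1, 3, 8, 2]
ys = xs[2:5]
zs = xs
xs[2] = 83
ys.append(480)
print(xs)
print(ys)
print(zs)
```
[3, 6, 83, 1, 3, 8, 2]
[5, 1, 3, 480]
[3, 6, 83, 1, 3, 8, 2]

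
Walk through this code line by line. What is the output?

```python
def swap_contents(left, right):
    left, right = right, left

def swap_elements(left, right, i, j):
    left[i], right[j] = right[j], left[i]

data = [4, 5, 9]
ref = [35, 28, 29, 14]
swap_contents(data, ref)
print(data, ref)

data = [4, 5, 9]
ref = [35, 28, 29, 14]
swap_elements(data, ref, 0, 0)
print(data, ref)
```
[4, 5, 9] [35, 28, 29, 14]
[35, 5, 9] [4, 28, 29, 14]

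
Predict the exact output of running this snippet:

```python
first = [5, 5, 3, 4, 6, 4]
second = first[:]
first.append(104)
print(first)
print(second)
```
[5, 5, 3, 4, 6, 4, 104]
[5, 5, 3, 4, 6, 4]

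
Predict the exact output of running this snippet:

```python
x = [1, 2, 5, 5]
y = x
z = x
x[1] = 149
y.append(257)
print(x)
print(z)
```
[1, 149, 5, 5, 257]
[1, 149, 5, 5, 257]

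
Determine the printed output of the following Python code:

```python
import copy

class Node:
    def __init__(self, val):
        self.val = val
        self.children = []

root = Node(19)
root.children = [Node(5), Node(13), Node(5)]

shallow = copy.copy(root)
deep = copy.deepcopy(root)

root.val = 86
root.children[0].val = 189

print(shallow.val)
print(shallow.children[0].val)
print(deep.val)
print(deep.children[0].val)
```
19
189
19
5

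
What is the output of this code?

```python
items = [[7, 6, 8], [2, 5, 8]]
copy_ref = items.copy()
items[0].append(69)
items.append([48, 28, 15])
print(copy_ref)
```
[[7, 6, 8, 69], [2, 5, 8]]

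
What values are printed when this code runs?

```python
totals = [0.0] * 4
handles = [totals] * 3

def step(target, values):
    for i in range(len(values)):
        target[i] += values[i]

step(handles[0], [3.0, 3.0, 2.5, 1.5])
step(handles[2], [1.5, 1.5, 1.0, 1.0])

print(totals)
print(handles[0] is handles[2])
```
[4.5, 4.5, 3.5, 2.5]
True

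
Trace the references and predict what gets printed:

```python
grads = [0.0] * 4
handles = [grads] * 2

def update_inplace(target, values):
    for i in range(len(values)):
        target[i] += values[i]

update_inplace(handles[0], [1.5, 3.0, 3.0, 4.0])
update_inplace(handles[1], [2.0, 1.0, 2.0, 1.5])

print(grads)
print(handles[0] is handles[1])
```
[3.5, 4.0, 5.0, 5.5]
True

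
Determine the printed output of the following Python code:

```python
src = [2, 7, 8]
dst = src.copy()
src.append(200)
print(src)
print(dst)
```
[2, 7, 8, 200]
[2, 7, 8]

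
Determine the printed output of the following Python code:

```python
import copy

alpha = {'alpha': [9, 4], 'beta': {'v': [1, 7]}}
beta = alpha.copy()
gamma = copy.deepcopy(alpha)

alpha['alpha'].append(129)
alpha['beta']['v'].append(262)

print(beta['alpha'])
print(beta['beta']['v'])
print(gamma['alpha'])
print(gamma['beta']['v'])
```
[9, 4, 129]
[1, 7, 262]
[9, 4]
[1, 7]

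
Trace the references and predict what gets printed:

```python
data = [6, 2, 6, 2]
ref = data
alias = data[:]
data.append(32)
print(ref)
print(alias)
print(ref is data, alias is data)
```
[6, 2, 6, 2, 32]
[6, 2, 6, 2]
True False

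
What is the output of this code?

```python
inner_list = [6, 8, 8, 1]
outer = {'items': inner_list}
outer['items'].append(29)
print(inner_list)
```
[6, 8, 8, 1, 29]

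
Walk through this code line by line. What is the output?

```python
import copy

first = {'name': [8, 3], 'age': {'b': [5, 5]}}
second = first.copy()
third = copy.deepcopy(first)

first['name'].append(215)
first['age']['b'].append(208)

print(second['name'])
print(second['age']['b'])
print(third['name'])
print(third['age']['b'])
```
[8, 3, 215]
[5, 5, 208]
[8, 3]
[5, 5]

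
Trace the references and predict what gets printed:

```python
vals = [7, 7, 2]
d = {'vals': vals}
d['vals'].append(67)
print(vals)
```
[7, 7, 2, 67]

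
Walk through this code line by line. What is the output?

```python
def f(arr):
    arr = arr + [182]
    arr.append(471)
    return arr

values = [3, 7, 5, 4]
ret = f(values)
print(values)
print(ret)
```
[3, 7, 5, 4]
[3, 7, 5, 4, 182, 471]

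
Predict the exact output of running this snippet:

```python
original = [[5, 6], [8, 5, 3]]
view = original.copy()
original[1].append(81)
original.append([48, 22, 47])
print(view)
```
[[5, 6], [8, 5, 3, 81]]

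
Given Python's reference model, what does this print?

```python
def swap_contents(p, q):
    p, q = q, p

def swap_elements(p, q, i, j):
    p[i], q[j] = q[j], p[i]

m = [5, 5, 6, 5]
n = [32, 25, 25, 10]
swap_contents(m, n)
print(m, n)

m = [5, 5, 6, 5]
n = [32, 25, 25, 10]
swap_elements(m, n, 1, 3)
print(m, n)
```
[5, 5, 6, 5] [32, 25, 25, 10]
[5, 10, 6, 5] [32, 25, 25, 5]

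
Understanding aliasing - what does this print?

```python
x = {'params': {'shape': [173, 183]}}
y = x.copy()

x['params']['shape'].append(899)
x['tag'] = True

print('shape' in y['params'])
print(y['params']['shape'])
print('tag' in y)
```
True
[173, 183, 899]
False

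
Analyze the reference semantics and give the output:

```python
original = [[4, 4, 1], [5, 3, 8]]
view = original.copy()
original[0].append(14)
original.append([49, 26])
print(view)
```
[[4, 4, 1, 14], [5, 3, 8]]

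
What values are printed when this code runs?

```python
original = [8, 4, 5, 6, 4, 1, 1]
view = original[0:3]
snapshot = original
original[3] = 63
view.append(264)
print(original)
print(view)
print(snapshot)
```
[8, 4, 5, 63, 4, 1, 1]
[8, 4, 5, 264]
[8, 4, 5, 63, 4, 1, 1]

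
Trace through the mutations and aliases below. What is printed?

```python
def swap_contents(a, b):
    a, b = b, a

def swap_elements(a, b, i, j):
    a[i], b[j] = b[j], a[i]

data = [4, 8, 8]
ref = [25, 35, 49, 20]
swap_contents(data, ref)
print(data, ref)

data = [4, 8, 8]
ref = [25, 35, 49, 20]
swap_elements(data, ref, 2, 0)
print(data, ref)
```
[4, 8, 8] [25, 35, 49, 20]
[4, 8, 25] [8, 35, 49, 20]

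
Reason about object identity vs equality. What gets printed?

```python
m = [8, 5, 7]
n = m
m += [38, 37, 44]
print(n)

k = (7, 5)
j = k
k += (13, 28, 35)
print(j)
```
[8, 5, 7, 38, 37, 44]
(7, 5)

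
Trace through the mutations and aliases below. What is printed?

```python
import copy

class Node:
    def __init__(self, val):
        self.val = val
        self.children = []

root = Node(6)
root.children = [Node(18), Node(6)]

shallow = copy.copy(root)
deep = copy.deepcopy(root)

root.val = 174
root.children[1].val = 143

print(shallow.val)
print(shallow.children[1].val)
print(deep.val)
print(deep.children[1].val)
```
6
143
6
6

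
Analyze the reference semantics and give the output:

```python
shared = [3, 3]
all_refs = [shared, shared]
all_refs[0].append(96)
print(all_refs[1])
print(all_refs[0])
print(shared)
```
[3, 3, 96]
[3, 3, 96]
[3, 3, 96]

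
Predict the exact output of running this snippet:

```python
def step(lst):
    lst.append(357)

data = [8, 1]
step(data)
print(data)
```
[8, 1, 357]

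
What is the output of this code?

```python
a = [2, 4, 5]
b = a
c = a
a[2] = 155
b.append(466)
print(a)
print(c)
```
[2, 4, 155, 466]
[2, 4, 155, 466]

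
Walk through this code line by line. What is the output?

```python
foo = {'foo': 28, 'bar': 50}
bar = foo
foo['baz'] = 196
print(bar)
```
{'foo': 28, 'bar': 50, 'baz': 196}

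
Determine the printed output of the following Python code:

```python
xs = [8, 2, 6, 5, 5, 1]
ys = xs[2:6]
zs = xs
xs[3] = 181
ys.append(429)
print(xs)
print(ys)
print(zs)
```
[8, 2, 6, 181, 5, 1]
[6, 5, 5, 1, 429]
[8, 2, 6, 181, 5, 1]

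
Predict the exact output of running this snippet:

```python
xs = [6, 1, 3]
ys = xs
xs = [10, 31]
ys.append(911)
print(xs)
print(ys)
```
[10, 31]
[6, 1, 3, 911]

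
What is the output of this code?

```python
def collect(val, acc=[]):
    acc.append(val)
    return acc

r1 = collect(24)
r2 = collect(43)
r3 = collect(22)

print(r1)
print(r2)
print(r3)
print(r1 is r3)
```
[24, 43, 22]
[24, 43, 22]
[24, 43, 22]
True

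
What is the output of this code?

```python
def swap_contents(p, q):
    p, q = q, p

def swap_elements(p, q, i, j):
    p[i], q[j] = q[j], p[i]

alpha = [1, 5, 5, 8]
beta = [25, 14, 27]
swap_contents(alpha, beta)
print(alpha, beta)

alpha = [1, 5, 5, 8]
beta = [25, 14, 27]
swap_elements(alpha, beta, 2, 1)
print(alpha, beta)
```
[1, 5, 5, 8] [25, 14, 27]
[1, 5, 14, 8] [25, 5, 27]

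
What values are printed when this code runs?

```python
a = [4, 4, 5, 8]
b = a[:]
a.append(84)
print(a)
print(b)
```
[4, 4, 5, 8, 84]
[4, 4, 5, 8]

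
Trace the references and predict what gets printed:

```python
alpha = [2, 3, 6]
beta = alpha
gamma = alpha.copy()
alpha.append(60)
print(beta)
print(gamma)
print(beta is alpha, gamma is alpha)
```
[2, 3, 6, 60]
[2, 3, 6]
True False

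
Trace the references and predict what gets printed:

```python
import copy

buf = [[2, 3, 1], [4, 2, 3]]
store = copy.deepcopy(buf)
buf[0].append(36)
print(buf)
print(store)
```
[[2, 3, 1, 36], [4, 2, 3]]
[[2, 3, 1], [4, 2, 3]]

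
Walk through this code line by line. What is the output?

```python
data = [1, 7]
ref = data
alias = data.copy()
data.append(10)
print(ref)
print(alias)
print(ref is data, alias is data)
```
[1, 7, 10]
[1, 7]
True False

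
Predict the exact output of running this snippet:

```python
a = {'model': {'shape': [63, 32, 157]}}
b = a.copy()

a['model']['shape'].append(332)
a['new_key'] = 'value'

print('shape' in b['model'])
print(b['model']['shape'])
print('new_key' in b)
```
True
[63, 32, 157, 332]
False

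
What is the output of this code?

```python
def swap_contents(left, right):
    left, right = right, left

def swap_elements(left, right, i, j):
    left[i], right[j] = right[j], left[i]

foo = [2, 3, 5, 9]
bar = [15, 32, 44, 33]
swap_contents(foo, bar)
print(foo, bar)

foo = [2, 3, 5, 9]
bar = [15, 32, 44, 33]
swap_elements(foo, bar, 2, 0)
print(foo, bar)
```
[2, 3, 5, 9] [15, 32, 44, 33]
[2, 3, 15, 9] [5, 32, 44, 33]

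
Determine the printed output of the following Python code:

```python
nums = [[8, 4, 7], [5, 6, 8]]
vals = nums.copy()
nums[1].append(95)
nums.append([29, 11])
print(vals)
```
[[8, 4, 7], [5, 6, 8, 95]]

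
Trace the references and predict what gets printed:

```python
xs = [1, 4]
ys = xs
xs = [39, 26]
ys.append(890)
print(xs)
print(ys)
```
[39, 26]
[1, 4, 890]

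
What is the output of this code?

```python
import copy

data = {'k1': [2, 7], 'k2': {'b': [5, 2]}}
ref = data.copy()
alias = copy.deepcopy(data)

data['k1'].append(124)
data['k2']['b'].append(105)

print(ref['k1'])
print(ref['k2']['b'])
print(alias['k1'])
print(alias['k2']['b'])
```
[2, 7, 124]
[5, 2, 105]
[2, 7]
[5, 2]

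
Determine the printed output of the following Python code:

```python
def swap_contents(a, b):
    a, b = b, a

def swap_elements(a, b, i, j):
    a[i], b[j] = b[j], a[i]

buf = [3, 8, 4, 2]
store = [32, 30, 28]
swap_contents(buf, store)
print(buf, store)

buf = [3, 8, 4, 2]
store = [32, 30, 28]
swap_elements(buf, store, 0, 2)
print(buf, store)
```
[3, 8, 4, 2] [32, 30, 28]
[28, 8, 4, 2] [32, 30, 3]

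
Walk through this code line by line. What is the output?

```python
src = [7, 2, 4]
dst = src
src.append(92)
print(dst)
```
[7, 2, 4, 92]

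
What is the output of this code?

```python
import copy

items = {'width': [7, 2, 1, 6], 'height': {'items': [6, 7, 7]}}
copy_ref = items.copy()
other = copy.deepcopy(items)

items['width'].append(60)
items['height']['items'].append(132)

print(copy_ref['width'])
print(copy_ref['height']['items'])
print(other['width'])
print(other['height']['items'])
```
[7, 2, 1, 6, 60]
[6, 7, 7, 132]
[7, 2, 1, 6]
[6, 7, 7]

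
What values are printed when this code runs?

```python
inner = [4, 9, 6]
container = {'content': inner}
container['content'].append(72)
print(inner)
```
[4, 9, 6, 72]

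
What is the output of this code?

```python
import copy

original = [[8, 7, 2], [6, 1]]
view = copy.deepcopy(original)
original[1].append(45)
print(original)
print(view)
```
[[8, 7, 2], [6, 1, 45]]
[[8, 7, 2], [6, 1]]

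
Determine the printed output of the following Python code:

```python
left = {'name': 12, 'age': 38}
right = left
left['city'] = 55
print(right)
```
{'name': 12, 'age': 38, 'city': 55}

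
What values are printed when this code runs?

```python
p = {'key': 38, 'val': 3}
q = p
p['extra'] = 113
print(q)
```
{'key': 38, 'val': 3, 'extra': 113}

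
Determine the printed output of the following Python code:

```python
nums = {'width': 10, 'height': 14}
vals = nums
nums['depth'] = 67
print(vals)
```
{'width': 10, 'height': 14, 'depth': 67}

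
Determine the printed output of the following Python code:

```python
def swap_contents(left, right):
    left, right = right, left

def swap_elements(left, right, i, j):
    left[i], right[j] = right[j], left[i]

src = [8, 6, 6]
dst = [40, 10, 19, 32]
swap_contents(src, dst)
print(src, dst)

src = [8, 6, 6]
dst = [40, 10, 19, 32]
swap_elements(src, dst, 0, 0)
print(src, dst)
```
[8, 6, 6] [40, 10, 19, 32]
[40, 6, 6] [8, 10, 19, 32]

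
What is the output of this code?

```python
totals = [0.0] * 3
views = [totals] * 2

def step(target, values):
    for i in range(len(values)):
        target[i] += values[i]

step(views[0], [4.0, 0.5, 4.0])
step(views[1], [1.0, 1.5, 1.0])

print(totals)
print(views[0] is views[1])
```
[5.0, 2.0, 5.0]
True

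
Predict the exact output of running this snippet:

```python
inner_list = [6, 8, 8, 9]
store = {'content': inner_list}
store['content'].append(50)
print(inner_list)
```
[6, 8, 8, 9, 50]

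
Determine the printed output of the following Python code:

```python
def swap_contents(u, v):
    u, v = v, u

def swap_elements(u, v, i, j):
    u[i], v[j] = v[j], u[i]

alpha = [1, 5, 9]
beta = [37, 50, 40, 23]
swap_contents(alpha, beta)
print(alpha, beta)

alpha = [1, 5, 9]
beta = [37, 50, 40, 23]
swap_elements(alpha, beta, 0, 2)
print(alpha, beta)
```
[1, 5, 9] [37, 50, 40, 23]
[40, 5, 9] [37, 50, 1, 23]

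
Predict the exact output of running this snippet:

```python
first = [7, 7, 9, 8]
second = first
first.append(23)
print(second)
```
[7, 7, 9, 8, 23]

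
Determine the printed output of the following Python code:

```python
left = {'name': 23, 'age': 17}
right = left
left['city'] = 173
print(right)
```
{'name': 23, 'age': 17, 'city': 173}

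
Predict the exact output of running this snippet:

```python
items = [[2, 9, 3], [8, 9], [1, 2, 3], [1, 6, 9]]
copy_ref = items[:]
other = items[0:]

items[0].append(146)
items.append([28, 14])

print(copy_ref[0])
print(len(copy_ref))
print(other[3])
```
[2, 9, 3, 146]
4
[1, 6, 9]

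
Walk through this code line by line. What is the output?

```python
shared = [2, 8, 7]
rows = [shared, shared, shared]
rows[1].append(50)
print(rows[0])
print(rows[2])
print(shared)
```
[2, 8, 7, 50]
[2, 8, 7, 50]
[2, 8, 7, 50]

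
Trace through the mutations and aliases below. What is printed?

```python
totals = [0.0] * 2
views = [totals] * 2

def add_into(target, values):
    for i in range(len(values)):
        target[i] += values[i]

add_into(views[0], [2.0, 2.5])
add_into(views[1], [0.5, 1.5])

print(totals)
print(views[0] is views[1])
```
[2.5, 4.0]
True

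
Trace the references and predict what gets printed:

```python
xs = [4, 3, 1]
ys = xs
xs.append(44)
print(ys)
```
[4, 3, 1, 44]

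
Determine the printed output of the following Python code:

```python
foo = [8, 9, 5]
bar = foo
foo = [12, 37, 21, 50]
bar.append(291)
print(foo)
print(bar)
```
[12, 37, 21, 50]
[8, 9, 5, 291]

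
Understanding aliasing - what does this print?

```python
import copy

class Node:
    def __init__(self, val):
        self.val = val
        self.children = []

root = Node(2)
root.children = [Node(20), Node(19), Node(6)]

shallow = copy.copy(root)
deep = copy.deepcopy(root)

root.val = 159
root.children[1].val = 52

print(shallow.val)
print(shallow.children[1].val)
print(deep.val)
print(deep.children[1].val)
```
2
52
2
19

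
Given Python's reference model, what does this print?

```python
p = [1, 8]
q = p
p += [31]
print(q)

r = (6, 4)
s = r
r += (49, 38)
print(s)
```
[1, 8, 31]
(6, 4)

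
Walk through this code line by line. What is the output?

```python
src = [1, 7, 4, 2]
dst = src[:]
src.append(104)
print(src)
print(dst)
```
[1, 7, 4, 2, 104]
[1, 7, 4, 2]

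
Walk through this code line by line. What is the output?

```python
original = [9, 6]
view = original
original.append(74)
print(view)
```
[9, 6, 74]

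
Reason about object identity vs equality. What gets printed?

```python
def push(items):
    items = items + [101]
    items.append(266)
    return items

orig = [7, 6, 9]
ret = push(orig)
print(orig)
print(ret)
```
[7, 6, 9]
[7, 6, 9, 101, 266]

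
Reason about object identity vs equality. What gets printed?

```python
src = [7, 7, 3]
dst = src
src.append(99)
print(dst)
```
[7, 7, 3, 99]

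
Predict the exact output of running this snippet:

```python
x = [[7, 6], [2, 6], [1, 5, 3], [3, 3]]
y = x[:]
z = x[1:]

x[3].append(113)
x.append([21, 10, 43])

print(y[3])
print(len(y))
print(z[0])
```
[3, 3, 113]
4
[2, 6]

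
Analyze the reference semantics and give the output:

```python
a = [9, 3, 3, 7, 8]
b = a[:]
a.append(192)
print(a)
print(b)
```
[9, 3, 3, 7, 8, 192]
[9, 3, 3, 7, 8]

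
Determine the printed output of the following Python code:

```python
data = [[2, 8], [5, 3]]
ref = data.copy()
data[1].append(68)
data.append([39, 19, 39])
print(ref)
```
[[2, 8], [5, 3, 68]]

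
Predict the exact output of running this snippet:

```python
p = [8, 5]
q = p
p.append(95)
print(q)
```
[8, 5, 95]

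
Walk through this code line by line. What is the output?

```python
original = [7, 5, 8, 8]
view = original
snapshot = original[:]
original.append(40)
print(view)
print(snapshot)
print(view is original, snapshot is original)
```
[7, 5, 8, 8, 40]
[7, 5, 8, 8]
True False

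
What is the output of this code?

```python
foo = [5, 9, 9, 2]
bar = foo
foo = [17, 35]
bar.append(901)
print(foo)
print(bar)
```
[17, 35]
[5, 9, 9, 2, 901]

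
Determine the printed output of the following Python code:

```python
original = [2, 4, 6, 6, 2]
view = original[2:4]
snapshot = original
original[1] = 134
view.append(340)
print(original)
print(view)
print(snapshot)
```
[2, 134, 6, 6, 2]
[6, 6, 340]
[2, 134, 6, 6, 2]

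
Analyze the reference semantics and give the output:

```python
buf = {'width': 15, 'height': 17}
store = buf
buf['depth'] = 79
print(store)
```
{'width': 15, 'height': 17, 'depth': 79}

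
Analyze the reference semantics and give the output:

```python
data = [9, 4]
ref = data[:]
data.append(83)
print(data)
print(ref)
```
[9, 4, 83]
[9, 4]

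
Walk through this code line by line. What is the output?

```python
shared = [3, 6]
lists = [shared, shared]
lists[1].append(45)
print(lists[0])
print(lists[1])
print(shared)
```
[3, 6, 45]
[3, 6, 45]
[3, 6, 45]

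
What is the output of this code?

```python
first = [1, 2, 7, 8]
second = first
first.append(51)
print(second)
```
[1, 2, 7, 8, 51]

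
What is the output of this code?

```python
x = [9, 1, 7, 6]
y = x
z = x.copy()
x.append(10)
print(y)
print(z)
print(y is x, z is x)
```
[9, 1, 7, 6, 10]
[9, 1, 7, 6]
True False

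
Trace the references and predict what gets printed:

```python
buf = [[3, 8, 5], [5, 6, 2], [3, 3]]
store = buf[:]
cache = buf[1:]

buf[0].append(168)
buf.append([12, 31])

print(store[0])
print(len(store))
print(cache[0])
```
[3, 8, 5, 168]
3
[5, 6, 2]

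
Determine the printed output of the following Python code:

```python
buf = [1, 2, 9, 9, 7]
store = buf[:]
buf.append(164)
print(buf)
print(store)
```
[1, 2, 9, 9, 7, 164]
[1, 2, 9, 9, 7]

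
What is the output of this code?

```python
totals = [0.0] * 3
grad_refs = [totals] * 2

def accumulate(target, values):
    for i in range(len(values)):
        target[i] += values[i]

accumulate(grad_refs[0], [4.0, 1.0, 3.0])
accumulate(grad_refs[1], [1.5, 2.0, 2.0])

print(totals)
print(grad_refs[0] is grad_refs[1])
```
[5.5, 3.0, 5.0]
True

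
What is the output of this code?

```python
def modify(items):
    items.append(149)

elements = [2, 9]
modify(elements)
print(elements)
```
[2, 9, 149]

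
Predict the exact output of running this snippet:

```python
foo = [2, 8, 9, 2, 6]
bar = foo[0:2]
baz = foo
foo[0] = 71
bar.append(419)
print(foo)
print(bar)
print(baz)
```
[71, 8, 9, 2, 6]
[2, 8, 419]
[71, 8, 9, 2, 6]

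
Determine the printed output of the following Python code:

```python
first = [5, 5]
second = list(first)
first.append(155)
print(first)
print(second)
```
[5, 5, 155]
[5, 5]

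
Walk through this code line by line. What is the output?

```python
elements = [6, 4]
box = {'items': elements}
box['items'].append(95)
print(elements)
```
[6, 4, 95]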